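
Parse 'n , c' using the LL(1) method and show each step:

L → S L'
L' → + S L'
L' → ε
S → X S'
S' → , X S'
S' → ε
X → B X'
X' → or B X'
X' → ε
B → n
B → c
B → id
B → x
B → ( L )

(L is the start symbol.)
LL(1) parsing maintains a stack (initially the start symbol over $) and the input. At each step: if the stack top is a terminal, match it against the current input token; if it is a non-terminal N, replace it with the RHS of M[N, lookahead] (the unique production whose predict set contains the lookahead).

Stack is shown with the top on the left.

Stack         Input    Action
-----------------------------
L $           n , c $  output L → S L'
S L' $        n , c $  output S → X S'
X S' L' $     n , c $  output X → B X'
B X' S' L' $  n , c $  output B → n
n X' S' L' $  n , c $  match 'n'
X' S' L' $    , c $    output X' → ε
S' L' $       , c $    output S' → , X S'
, X S' L' $   , c $    match ','
X S' L' $     c $      output X → B X'
B X' S' L' $  c $      output B → c
c X' S' L' $  c $      match 'c'
X' S' L' $    $        output X' → ε
S' L' $       $        output S' → ε
L' $          $        output L' → ε
$             $        accept

The string is accepted.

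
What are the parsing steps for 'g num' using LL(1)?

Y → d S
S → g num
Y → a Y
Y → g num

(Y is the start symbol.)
LL(1) parsing maintains a stack (initially the start symbol over $) and the input. At each step: if the stack top is a terminal, match it against the current input token; if it is a non-terminal N, replace it with the RHS of M[N, lookahead] (the unique production whose predict set contains the lookahead).

Stack is shown with the top on the left.

Stack    Input    Action
------------------------
Y $      g num $  output Y → g num
g num $  g num $  match 'g'
num $    num $    match 'num'
$        $        accept

The string is accepted.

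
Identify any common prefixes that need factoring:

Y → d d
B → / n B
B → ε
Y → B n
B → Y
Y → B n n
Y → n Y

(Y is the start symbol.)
Left-factoring is needed when two productions for the same non-terminal
share a common prefix on the right-hand side.

Productions for Y:
  Y → d d
  Y → B n
  Y → B n n
  Y → n Y
Productions for B:
  B → / n B
  B → ε
  B → Y

Found common prefix 'B n' in productions for Y

Answer: Yes, Y has productions with common prefix 'B n'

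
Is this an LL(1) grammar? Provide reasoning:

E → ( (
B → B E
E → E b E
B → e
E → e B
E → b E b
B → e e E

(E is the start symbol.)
A grammar is LL(1) if for each non-terminal N with multiple productions, the predict sets of those productions are pairwise disjoint, where PREDICT(N → α) = (FIRST(α) \ {ε}) ∪ (FOLLOW(N) if α ⇒* ε).

Relevant sets:
  FIRST(E) = { '(', 'b', 'e' }
  FIRST(B) = { 'e' }

For E:
  PREDICT(E → '(' '(') = { '(' }
  PREDICT(E → E b E) = { '(', 'b', 'e' }
  PREDICT(E → e B) = { 'e' }
  PREDICT(E → b E b) = { 'b' }
For B:
  PREDICT(B → B E) = { 'e' }
  PREDICT(B → e) = { 'e' }
  PREDICT(B → e e E) = { 'e' }

Conflict found: Predict set conflict for E: { '(' }
The grammar is NOT LL(1).

Answer: No. Predict set conflict for E: { '(' }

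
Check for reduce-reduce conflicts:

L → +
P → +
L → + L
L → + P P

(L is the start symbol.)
A reduce-reduce conflict occurs when an LR(0) state has two complete items [A → α .] and [B → β .] — both call for a reduction, and with no lookahead the parser cannot choose between them.

Augment with L' → L and build the canonical LR(0) collection (I0 = CLOSURE({[L' → . L]}), then GOTO on every symbol after a dot until no new states appear). It has 8 states:
  I0: { [L → . + L], [L → . + P P], [L → . +], [L' → . L] }  — shift
  I1: { [L → + . L], [L → + . P P], [L → + .], [L → . + L], [L → . + P P], [L → . +], [P → . +] }  — shift, reduce
  I2: { [L' → L .] }  — accept
  I3: { [L → + . L], [L → + . P P], [L → + .], [L → . + L], [L → . + P P], [L → . +], [P → + .], [P → . +] }  — shift, 2 reduces
  I4: { [L → + L .] }  — reduce
  I5: { [L → + P . P], [P → . +] }  — shift
  I6: { [P → + .] }  — reduce
  I7: { [L → + P P .] }  — reduce

I3 contains complete items [L → + .], [P → + .] — reduce-reduce conflict.

Answer: Yes — I3: [L → + .] vs [P → + .]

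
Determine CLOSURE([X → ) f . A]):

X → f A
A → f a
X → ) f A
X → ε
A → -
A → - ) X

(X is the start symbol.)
To compute CLOSURE, for each item [A → α.Bβ] where B is a non-terminal, add [B → .γ] for all productions B → γ; repeat for the newly added items until nothing changes.

Start with: [X → ) f . A]
  [X → ) f . A] has the dot before A: add [A → . f a], [A → . -], [A → . - ) X]
No further items can be added.

CLOSURE = { [A → . - ) X], [A → . -], [A → . f a], [X → ) f . A] }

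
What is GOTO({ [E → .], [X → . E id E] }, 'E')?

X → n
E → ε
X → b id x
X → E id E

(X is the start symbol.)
{ [X → E . id E] }

GOTO(I, 'E') = CLOSURE({ [A → αX.β] : [A → α.Xβ] ∈ I, X = 'E' })

Items with dot before 'E', with the dot advanced:
  [X → . E id E] → [X → E . id E]
Closure adds nothing (no advanced item has the dot before a non-terminal).

GOTO = { [X → E . id E] }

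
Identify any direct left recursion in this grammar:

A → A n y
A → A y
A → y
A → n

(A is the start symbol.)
Yes, A is left-recursive

Direct left recursion occurs when N → N α for some non-terminal N (the right-hand side begins with the left-hand side itself).

A → A n y: LEFT RECURSIVE (starts with A)
A → A y: LEFT RECURSIVE (starts with A)
A → y: starts with y
A → n: starts with n

The grammar has direct left recursion on: A.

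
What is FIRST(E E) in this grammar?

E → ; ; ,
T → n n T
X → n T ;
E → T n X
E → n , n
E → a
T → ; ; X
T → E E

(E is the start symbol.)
FIRST sets of the non-terminals involved (from the grammar, by fixed-point iteration):
  FIRST(E) = { ';', 'a', 'n' }

To compute FIRST(E E), process the symbols left to right:
Symbol E is a non-terminal. Add FIRST(E) \ {ε} = { ';', 'a', 'n' }
E is not nullable (ε ∉ FIRST(E)), so stop here.
FIRST(E E) = { ';', 'a', 'n' }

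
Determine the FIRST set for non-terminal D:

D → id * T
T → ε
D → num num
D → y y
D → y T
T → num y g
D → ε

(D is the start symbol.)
To compute FIRST(D), examine every production with D on the left-hand side, reading each right-hand side left to right until a non-nullable symbol is reached.

From D → id * T:
  - id is a terminal: add 'id' and stop
From D → num num:
  - num is a terminal: add 'num' and stop
From D → y y:
  - y is a terminal: add 'y' and stop
From D → y T:
  - y is a terminal: add 'y' and stop
From D → ε:
  - ε-production, so ε ∈ FIRST(D)

Collecting: FIRST(D) = { 'id', 'num', 'y', ε }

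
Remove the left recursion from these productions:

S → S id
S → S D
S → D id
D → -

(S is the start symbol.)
S → D id S'
S' → id S'
S' → D S'
S' → ε
D → -

S is directly left-recursive. The standard transformation for
  A → A α₁ | ... | A α_m | β₁ | ... | β_n
is
  A  → β₁ A' | ... | β_n A'
  A' → α₁ A' | ... | α_m A' | ε

S → D id becomes S → D id S'
S → S id becomes S' → id S'
S → S D becomes S' → D S'
Add S' → ε

Productions for other non-terminals are unchanged:
  D → -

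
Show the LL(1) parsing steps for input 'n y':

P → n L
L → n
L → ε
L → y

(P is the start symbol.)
LL(1) parsing maintains a stack (initially the start symbol over $) and the input. At each step: if the stack top is a terminal, match it against the current input token; if it is a non-terminal N, replace it with the RHS of M[N, lookahead] (the unique production whose predict set contains the lookahead).

Stack is shown with the top on the left.

Stack  Input  Action
--------------------
P $    n y $  output P → n L
n L $  n y $  match 'n'
L $    y $    output L → y
y $    y $    match 'y'
$      $      accept

The string is accepted.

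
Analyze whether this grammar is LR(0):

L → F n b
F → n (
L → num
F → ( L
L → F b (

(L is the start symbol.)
A grammar is LR(0) if no state in the canonical LR(0) collection has:
  - both a shift item (dot before a terminal) and a complete item (shift-reduce conflict), or
  - two or more complete items (reduce-reduce conflict; the accept item [L' → L .] counts as a complete item here).

Augment with L' → L and build the canonical LR(0) collection (I0 = CLOSURE({[L' → . L]}), then GOTO on every symbol after a dot until no new states appear). It has 12 states:
  I0: { [F → . ( L], [F → . n (], [L → . F b (], [L → . F n b], [L → . num], [L' → . L] }  — shift
  I1: { [F → ( . L], [F → . ( L], [F → . n (], [L → . F b (], [L → . F n b], [L → . num] }  — shift
  I2: { [L → F . b (], [L → F . n b] }  — shift
  I3: { [L' → L .] }  — accept
  I4: { [F → n . (] }  — shift
  I5: { [L → num .] }  — reduce
  I6: { [F → n ( .] }  — reduce
  I7: { [L → F b . (] }  — shift
  I8: { [L → F n . b] }  — shift
  I9: { [L → F n b .] }  — reduce
  I10: { [L → F b ( .] }  — reduce
  I11: { [F → ( L .] }  — reduce

Every state is either a pure shift/goto state or contains exactly one complete item and nothing to shift — no conflicts. The grammar is LR(0).

Answer: Yes, the grammar is LR(0)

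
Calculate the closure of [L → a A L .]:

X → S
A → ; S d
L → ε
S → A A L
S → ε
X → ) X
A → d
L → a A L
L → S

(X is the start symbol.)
{ [L → a A L .] }

Start with: [L → a A L .]
The dot is at the end, so nothing is added.

CLOSURE = { [L → a A L .] }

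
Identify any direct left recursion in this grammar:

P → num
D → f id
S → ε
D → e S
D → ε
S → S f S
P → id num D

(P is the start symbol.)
Yes, S is left-recursive

Direct left recursion occurs when N → N α for some non-terminal N (the right-hand side begins with the left-hand side itself).

P → num: starts with num
D → f id: starts with f
S → ε: starts with ε
D → e S: starts with e
D → ε: starts with ε
S → S f S: LEFT RECURSIVE (starts with S)
P → id num D: starts with id

The grammar has direct left recursion on: S.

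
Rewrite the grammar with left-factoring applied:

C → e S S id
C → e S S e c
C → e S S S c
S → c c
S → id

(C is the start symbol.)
C → e S S C'
C' → id
C' → e c
C' → S c
S → c c
S → id

Left-factoring transforms A → αβ₁ | αβ₂ into A → αA' and A' → β₁ | β₂
(α is the longest common prefix among the alternatives). Repeat until
no nonterminal has two alternatives with a common prefix.

Round 1: C has alternatives sharing prefix 'e S S'. Introduce C': C → e S S C'
  Add: C' → id
  Add: C' → e c
  Add: C' → S c

No remaining common prefixes — done.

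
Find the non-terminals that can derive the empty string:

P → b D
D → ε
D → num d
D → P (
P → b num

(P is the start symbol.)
{ 'D' }

A non-terminal is nullable if it can derive ε (the empty string): either it has an ε-production, or it has a production whose right-hand side consists entirely of nullable non-terminals.

ε-productions: D → ε
So D is immediately nullable.
No further non-terminal can be added: every production for the remaining non-terminals contains a terminal or a non-nullable non-terminal.
Nullable = { 'D' }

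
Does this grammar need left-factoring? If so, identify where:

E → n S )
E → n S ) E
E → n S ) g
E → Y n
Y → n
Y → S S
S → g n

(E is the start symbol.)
Left-factoring is needed when two productions for the same non-terminal
share a common prefix on the right-hand side.

Productions for E:
  E → n S )
  E → n S ) E
  E → n S ) g
  E → Y n
Productions for Y:
  Y → n
  Y → S S

Found common prefix 'n S )' in productions for E

Answer: Yes, E has productions with common prefix 'n S )'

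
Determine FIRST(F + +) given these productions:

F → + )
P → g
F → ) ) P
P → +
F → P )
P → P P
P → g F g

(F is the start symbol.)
{ ')', '+', 'g' }

FIRST sets of the non-terminals involved (from the grammar, by fixed-point iteration):
  FIRST(F) = { ')', '+', 'g' }

To compute FIRST(F + +), process the symbols left to right:
Symbol F is a non-terminal. Add FIRST(F) \ {ε} = { ')', '+', 'g' }
F is not nullable (ε ∉ FIRST(F)), so stop here.
FIRST(F + +) = { ')', '+', 'g' }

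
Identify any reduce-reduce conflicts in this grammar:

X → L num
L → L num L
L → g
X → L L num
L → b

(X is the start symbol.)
No reduce-reduce conflicts

Augment with X' → X and build the canonical LR(0) collection (I0 = CLOSURE({[X' → . X]}), then GOTO on every symbol after a dot until no new states appear). It has 10 states:
  I0: { [L → . L num L], [L → . b], [L → . g], [X → . L L num], [X → . L num], [X' → . X] }  — shift
  I1: { [L → . L num L], [L → . b], [L → . g], [L → L . num L], [X → L . L num], [X → L . num] }  — shift
  I2: { [X' → X .] }  — accept
  I3: { [L → b .] }  — reduce
  I4: { [L → g .] }  — reduce
  I5: { [L → L . num L], [X → L L . num] }  — shift
  I6: { [L → . L num L], [L → . b], [L → . g], [L → L num . L], [X → L num .] }  — shift, reduce
  I7: { [L → L . num L], [L → L num L .] }  — shift, reduce
  I8: { [L → . L num L], [L → . b], [L → . g], [L → L num . L] }  — shift
  I9: { [L → . L num L], [L → . b], [L → . g], [L → L num . L], [X → L L num .] }  — shift, reduce

No state contains more than one complete item.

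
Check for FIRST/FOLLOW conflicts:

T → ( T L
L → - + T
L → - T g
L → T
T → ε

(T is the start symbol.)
Yes. T → '(' T L with FOLLOW(T) on { '(' }; L → '-' '+' T with FOLLOW(L) on { '-' }; L → '-' T g with FOLLOW(L) on { '-' }

Nullable non-terminals: L, T.
FIRST sets used below: FIRST(T) = { '(', ε }

L: nullable alternative(s) L → T; FOLLOW(L) = { $, '(', '-', 'g' }
  L → - + T: FIRST \ {ε} = { '-' } — overlaps FOLLOW(L) on { '-' }: CONFLICT
  L → - T g: FIRST \ {ε} = { '-' } — overlaps FOLLOW(L) on { '-' }: CONFLICT
  L → T: FIRST \ {ε} = { '(' } — this is the only nullable alternative, skip

T: nullable alternative(s) T → ε; FOLLOW(T) = { $, '(', '-', 'g' }
  T → ( T L: FIRST \ {ε} = { '(' } — overlaps FOLLOW(T) on { '(' }: CONFLICT
  T → ε: FIRST \ {ε} = { } — this is the only nullable alternative, skip

So the grammar has 3 FIRST/FOLLOW conflicts (marked CONFLICT above).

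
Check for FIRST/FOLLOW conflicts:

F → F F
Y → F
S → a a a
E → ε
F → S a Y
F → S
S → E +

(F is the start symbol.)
Nullable non-terminals: E.
E has a nullable alternative but only one production, so nothing to check.

F, S, Y have no nullable alternative, so no FIRST/FOLLOW check is needed there.

No FIRST/FOLLOW conflicts found.

Answer: No FIRST/FOLLOW conflicts.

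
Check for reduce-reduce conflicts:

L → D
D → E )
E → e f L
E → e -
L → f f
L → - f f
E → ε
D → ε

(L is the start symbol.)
A reduce-reduce conflict occurs when an LR(0) state has two complete items [A → α .] and [B → β .] — both call for a reduction, and with no lookahead the parser cannot choose between them.

Augment with L' → L and build the canonical LR(0) collection (I0 = CLOSURE({[L' → . L]}), then GOTO on every symbol after a dot until no new states appear). It has 14 states:
  I0: { [D → . E )], [D → .], [E → . e -], [E → . e f L], [E → .], [L → . - f f], [L → . D], [L → . f f], [L' → . L] }  — shift, 2 reduces
  I1: { [L → - . f f] }  — shift
  I2: { [L → D .] }  — reduce
  I3: { [D → E . )] }  — shift
  I4: { [L' → L .] }  — accept
  I5: { [E → e . -], [E → e . f L] }  — shift
  I6: { [L → f . f] }  — shift
  I7: { [L → f f .] }  — reduce
  I8: { [E → e - .] }  — reduce
  I9: { [D → . E )], [D → .], [E → . e -], [E → . e f L], [E → .], [E → e f . L], [L → . - f f], [L → . D], [L → . f f] }  — shift, 2 reduces
  I10: { [E → e f L .] }  — reduce
  I11: { [D → E ) .] }  — reduce
  I12: { [L → - f . f] }  — shift
  I13: { [L → - f f .] }  — reduce

I0 contains complete items [D → .], [E → .] — reduce-reduce conflict.
I9 contains complete items [D → .], [E → .] — reduce-reduce conflict.

Answer: Yes — I0: [D → .] vs [E → .]; I9: [D → .] vs [E → .]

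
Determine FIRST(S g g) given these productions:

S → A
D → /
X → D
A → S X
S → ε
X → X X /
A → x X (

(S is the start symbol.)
{ '/', 'g', 'x' }

FIRST sets of the non-terminals involved (from the grammar, by fixed-point iteration):
  FIRST(S) = { '/', 'x', ε }

To compute FIRST(S g g), process the symbols left to right:
Symbol S is a non-terminal. Add FIRST(S) \ {ε} = { '/', 'x' }
S is nullable (ε ∈ FIRST(S)), continue to the next symbol.
Symbol g is a terminal. Add 'g' and stop.
FIRST(S g g) = { '/', 'g', 'x' }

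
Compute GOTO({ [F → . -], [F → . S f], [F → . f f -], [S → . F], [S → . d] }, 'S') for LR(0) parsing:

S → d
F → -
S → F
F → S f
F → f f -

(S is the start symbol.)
{ [F → S . f] }

GOTO(I, 'S') = CLOSURE({ [A → αX.β] : [A → α.Xβ] ∈ I, X = 'S' })

Items with dot before 'S', with the dot advanced:
  [F → . S f] → [F → S . f]
Closure adds nothing (no advanced item has the dot before a non-terminal).

GOTO = { [F → S . f] }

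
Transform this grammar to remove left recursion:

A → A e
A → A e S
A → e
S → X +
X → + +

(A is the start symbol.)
A → e A'
A' → e A'
A' → e S A'
A' → ε
S → X +
X → + +

A is directly left-recursive. The standard transformation for
  A → A α₁ | ... | A α_m | β₁ | ... | β_n
is
  A  → β₁ A' | ... | β_n A'
  A' → α₁ A' | ... | α_m A' | ε

A → e becomes A → e A'
A → A e becomes A' → e A'
A → A e S becomes A' → e S A'
Add A' → ε

Productions for other non-terminals are unchanged:
  S → X +
  X → + +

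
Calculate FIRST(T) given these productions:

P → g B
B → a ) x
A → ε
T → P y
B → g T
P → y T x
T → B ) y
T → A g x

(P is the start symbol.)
{ 'a', 'g', 'y' }

FIRST sets of the other non-terminals involved (by the same procedure, iterated to a fixed point):
  FIRST(P) = { 'g', 'y' }
  FIRST(B) = { 'a', 'g' }
  FIRST(A) = { ε }

From T → P y:
  - P is a non-terminal: add FIRST(P) \ {ε} = { 'g', 'y' }
    P is not nullable, so stop
From T → B ) y:
  - B is a non-terminal: add FIRST(B) \ {ε} = { 'a', 'g' }
    B is not nullable, so stop
From T → A g x:
  - A is a non-terminal: add FIRST(A) \ {ε} = { }
    A is nullable, so continue to the next symbol
  - g is a terminal: add 'g' and stop

Collecting: FIRST(T) = { 'a', 'g', 'y' }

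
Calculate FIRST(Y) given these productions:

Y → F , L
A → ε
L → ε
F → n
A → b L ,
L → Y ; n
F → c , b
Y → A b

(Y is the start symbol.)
FIRST sets of the other non-terminals involved (by the same procedure, iterated to a fixed point):
  FIRST(F) = { 'c', 'n' }
  FIRST(A) = { 'b', ε }

From Y → F , L:
  - F is a non-terminal: add FIRST(F) \ {ε} = { 'c', 'n' }
    F is not nullable, so stop
From Y → A b:
  - A is a non-terminal: add FIRST(A) \ {ε} = { 'b' }
    A is nullable, so continue to the next symbol
  - b is a terminal: add 'b' and stop

Collecting: FIRST(Y) = { 'b', 'c', 'n' }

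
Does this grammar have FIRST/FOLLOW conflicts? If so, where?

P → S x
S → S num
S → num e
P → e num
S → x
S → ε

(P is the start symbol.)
A FIRST/FOLLOW conflict occurs when a non-terminal N has a nullable alternative N → β (β ⇒* ε) and another alternative N → α with FIRST(α) ∩ FOLLOW(N) ≠ ∅: on such a lookahead the parser cannot decide between expanding α and letting N vanish via β.

Nullable non-terminals: S.
FIRST sets used below: FIRST(S) = { 'num', 'x', ε }

S: nullable alternative(s) S → ε; FOLLOW(S) = { 'num', 'x' }
  S → S num: FIRST \ {ε} = { 'num', 'x' } — overlaps FOLLOW(S) on { 'num', 'x' }: CONFLICT
  S → num e: FIRST \ {ε} = { 'num' } — overlaps FOLLOW(S) on { 'num' }: CONFLICT
  S → x: FIRST \ {ε} = { 'x' } — overlaps FOLLOW(S) on { 'x' }: CONFLICT
  S → ε: FIRST \ {ε} = { } — this is the only nullable alternative, skip

P has no nullable alternative, so no FIRST/FOLLOW check is needed there.

So the grammar has 3 FIRST/FOLLOW conflicts (marked CONFLICT above).

Answer: Yes. S → S num with FOLLOW(S) on { 'num', 'x' }; S → num e with FOLLOW(S) on { 'num' }; S → x with FOLLOW(S) on { 'x' }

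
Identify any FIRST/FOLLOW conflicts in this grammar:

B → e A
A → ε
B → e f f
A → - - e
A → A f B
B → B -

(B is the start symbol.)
Yes. A → '-' '-' e with FOLLOW(A) on { '-' }; A → A f B with FOLLOW(A) on { '-', 'f' }

A FIRST/FOLLOW conflict occurs when a non-terminal N has a nullable alternative N → β (β ⇒* ε) and another alternative N → α with FIRST(α) ∩ FOLLOW(N) ≠ ∅: on such a lookahead the parser cannot decide between expanding α and letting N vanish via β.

Nullable non-terminals: A.
FIRST sets used below: FIRST(A) = { '-', 'f', ε }

A: nullable alternative(s) A → ε; FOLLOW(A) = { $, '-', 'f' }
  A → ε: FIRST \ {ε} = { } — this is the only nullable alternative, skip
  A → - - e: FIRST \ {ε} = { '-' } — overlaps FOLLOW(A) on { '-' }: CONFLICT
  A → A f B: FIRST \ {ε} = { '-', 'f' } — overlaps FOLLOW(A) on { '-', 'f' }: CONFLICT

B has no nullable alternative, so no FIRST/FOLLOW check is needed there.

So the grammar has 2 FIRST/FOLLOW conflicts (marked CONFLICT above).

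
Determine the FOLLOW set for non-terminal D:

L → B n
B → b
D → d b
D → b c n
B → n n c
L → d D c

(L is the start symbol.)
In L → d D c: D is followed by c, add FIRST(c) \ {ε} = { 'c' }

Taking the union: FOLLOW(D) = { 'c' }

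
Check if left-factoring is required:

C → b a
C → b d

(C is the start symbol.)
Yes, C has productions with common prefix 'b'

Left-factoring is needed when two productions for the same non-terminal
share a common prefix on the right-hand side.

Productions for C:
  C → b a
  C → b d

Found common prefix 'b' in productions for C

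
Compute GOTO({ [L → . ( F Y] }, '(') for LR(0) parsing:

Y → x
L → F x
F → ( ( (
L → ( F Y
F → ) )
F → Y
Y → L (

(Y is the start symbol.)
{ [F → . ( ( (], [F → . ) )], [F → . Y], [L → ( . F Y], [L → . ( F Y], [L → . F x], [Y → . L (], [Y → . x] }

GOTO(I, '(') = CLOSURE({ [A → αX.β] : [A → α.Xβ] ∈ I, X = '(' })

Items with dot before '(', with the dot advanced:
  [L → . ( F Y] → [L → ( . F Y]
Closure of the advanced items:
  [L → ( . F Y] has the dot before F: add [F → . ( ( (], [F → . ) )], [F → . Y]
  [F → . Y] has the dot before Y: add [Y → . x], [Y → . L (]
  [Y → . L (] has the dot before L: add [L → . F x], [L → . ( F Y]

GOTO = { [F → . ( ( (], [F → . ) )], [F → . Y], [L → ( . F Y], [L → . ( F Y], [L → . F x], [Y → . L (], [Y → . x] }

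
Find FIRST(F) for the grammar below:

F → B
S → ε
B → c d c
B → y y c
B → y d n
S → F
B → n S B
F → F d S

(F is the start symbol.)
{ 'c', 'n', 'y' }

To compute FIRST(F), examine every production with F on the left-hand side, reading each right-hand side left to right until a non-nullable symbol is reached.

FIRST sets of the other non-terminals involved (by the same procedure, iterated to a fixed point):
  FIRST(B) = { 'c', 'n', 'y' }

From F → B:
  - B is a non-terminal: add FIRST(B) \ {ε} = { 'c', 'n', 'y' }
    B is not nullable, so stop
From F → F d S:
  - F is the symbol being defined: contributes nothing new
    F is not nullable, so stop

Collecting: FIRST(F) = { 'c', 'n', 'y' }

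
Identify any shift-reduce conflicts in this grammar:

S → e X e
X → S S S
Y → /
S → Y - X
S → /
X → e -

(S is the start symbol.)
A shift-reduce conflict occurs when an LR(0) state has both:
  - a complete (reduce) item [A → α .] (dot at the end), and
  - a shift item [B → β . c γ] (dot before a terminal).

Augment with S' → S and build the canonical LR(0) collection (I0 = CLOSURE({[S' → . S]}), then GOTO on every symbol after a dot until no new states appear). It has 14 states:
  I0: { [S → . /], [S → . Y - X], [S → . e X e], [S' → . S], [Y → . /] }  — shift
  I1: { [S → / .], [Y → / .] }  — 2 reduces
  I2: { [S' → S .] }  — accept
  I3: { [S → Y . - X] }  — shift
  I4: { [S → . /], [S → . Y - X], [S → . e X e], [S → e . X e], [X → . S S S], [X → . e -], [Y → . /] }  — shift
  I5: { [S → . /], [S → . Y - X], [S → . e X e], [X → S . S S], [Y → . /] }  — shift
  I6: { [S → e X . e] }  — shift
  I7: { [S → . /], [S → . Y - X], [S → . e X e], [S → e . X e], [X → . S S S], [X → . e -], [X → e . -], [Y → . /] }  — shift
  I8: { [X → e - .] }  — reduce
  I9: { [S → e X e .] }  — reduce
  I10: { [S → . /], [S → . Y - X], [S → . e X e], [X → S S . S], [Y → . /] }  — shift
  I11: { [X → S S S .] }  — reduce
  I12: { [S → . /], [S → . Y - X], [S → . e X e], [S → Y - . X], [X → . S S S], [X → . e -], [Y → . /] }  — shift
  I13: { [S → Y - X .] }  — reduce

No state contains both a complete item and a shift item.

Answer: No shift-reduce conflicts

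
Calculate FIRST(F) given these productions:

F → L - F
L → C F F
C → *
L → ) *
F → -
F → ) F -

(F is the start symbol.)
FIRST sets of the other non-terminals involved (by the same procedure, iterated to a fixed point):
  FIRST(L) = { ')', '*' }

From F → L - F:
  - L is a non-terminal: add FIRST(L) \ {ε} = { ')', '*' }
    L is not nullable, so stop
From F → -:
  - '-' is a terminal: add '-' and stop
From F → ) F -:
  - ')' is a terminal: add ')' and stop

Collecting: FIRST(F) = { ')', '*', '-' }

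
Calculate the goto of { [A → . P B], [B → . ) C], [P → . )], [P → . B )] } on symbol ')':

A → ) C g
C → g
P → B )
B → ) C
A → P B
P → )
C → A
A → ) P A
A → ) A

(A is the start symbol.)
{ [A → . ) A], [A → . ) C g], [A → . ) P A], [A → . P B], [B → ) . C], [B → . ) C], [C → . A], [C → . g], [P → ) .], [P → . )], [P → . B )] }

GOTO(I, ')') = CLOSURE({ [A → αX.β] : [A → α.Xβ] ∈ I, X = ')' })

Items with dot before ')', with the dot advanced:
  [B → . ) C] → [B → ) . C]
  [P → . )] → [P → ) .]
Closure of the advanced items:
  [B → ) . C] has the dot before C: add [C → . g], [C → . A]
  [C → . A] has the dot before A: add [A → . ) C g], [A → . P B], [A → . ) P A], [A → . ) A]
  [A → . P B] has the dot before P: add [P → . B )], [P → . )]
  [P → . B )] has the dot before B: add [B → . ) C]

GOTO = { [A → . ) A], [A → . ) C g], [A → . ) P A], [A → . P B], [B → ) . C], [B → . ) C], [C → . A], [C → . g], [P → ) .], [P → . )], [P → . B )] }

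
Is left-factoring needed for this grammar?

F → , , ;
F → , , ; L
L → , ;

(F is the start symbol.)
Left-factoring is needed when two productions for the same non-terminal
share a common prefix on the right-hand side.

Productions for F:
  F → , , ;
  F → , , ; L

Found common prefix ', , ;' in productions for F

Answer: Yes, F has productions with common prefix ', , ;'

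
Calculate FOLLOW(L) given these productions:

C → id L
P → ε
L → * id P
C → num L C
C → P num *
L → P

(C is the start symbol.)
{ $, 'id', 'num' }

To compute FOLLOW(L), find every occurrence of L on a right-hand side N → α L β: add FIRST(β) \ {ε}, and if β is empty or nullable also add FOLLOW(N). Iterate to a fixed point.

In C → id L: L is at the end, add FOLLOW(C)
In C → num L C: L is followed by C, add FIRST(C) \ {ε} = { 'id', 'num' }

The FOLLOW sets referred to above (computed the same way, to a fixed point):
  FOLLOW(C) = { $ }

Taking the union: FOLLOW(L) = { $, 'id', 'num' }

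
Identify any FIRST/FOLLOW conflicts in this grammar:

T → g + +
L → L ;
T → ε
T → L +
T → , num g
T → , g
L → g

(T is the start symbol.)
No FIRST/FOLLOW conflicts.

A FIRST/FOLLOW conflict occurs when a non-terminal N has a nullable alternative N → β (β ⇒* ε) and another alternative N → α with FIRST(α) ∩ FOLLOW(N) ≠ ∅: on such a lookahead the parser cannot decide between expanding α and letting N vanish via β.

Nullable non-terminals: T.
FIRST sets used below: FIRST(L) = { 'g' }

T: nullable alternative(s) T → ε; FOLLOW(T) = { $ }
  T → g + +: FIRST \ {ε} = { 'g' } — disjoint from FOLLOW(T)
  T → ε: FIRST \ {ε} = { } — this is the only nullable alternative, skip
  T → L +: FIRST \ {ε} = { 'g' } — disjoint from FOLLOW(T)
  T → , num g: FIRST \ {ε} = { ',' } — disjoint from FOLLOW(T)
  T → , g: FIRST \ {ε} = { ',' } — disjoint from FOLLOW(T)

L has no nullable alternative, so no FIRST/FOLLOW check is needed there.

No FIRST/FOLLOW conflicts found.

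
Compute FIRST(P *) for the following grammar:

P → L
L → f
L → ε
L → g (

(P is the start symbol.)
FIRST sets of the non-terminals involved (from the grammar, by fixed-point iteration):
  FIRST(P) = { 'f', 'g', ε }

To compute FIRST(P *), process the symbols left to right:
Symbol P is a non-terminal. Add FIRST(P) \ {ε} = { 'f', 'g' }
P is nullable (ε ∈ FIRST(P)), continue to the next symbol.
Symbol * is a terminal. Add '*' and stop.
FIRST(P *) = { '*', 'f', 'g' }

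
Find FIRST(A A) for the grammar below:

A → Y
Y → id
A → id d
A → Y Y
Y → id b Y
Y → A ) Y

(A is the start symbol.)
FIRST sets of the non-terminals involved (from the grammar, by fixed-point iteration):
  FIRST(A) = { 'id' }

To compute FIRST(A A), process the symbols left to right:
Symbol A is a non-terminal. Add FIRST(A) \ {ε} = { 'id' }
A is not nullable (ε ∉ FIRST(A)), so stop here.
FIRST(A A) = { 'id' }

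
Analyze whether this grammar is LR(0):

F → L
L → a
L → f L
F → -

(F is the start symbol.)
Yes, the grammar is LR(0)

Augment with F' → F and build the canonical LR(0) collection (I0 = CLOSURE({[F' → . F]}), then GOTO on every symbol after a dot until no new states appear). It has 7 states:
  I0: { [F → . -], [F → . L], [F' → . F], [L → . a], [L → . f L] }  — shift
  I1: { [F → - .] }  — reduce
  I2: { [F' → F .] }  — accept
  I3: { [F → L .] }  — reduce
  I4: { [L → a .] }  — reduce
  I5: { [L → . a], [L → . f L], [L → f . L] }  — shift
  I6: { [L → f L .] }  — reduce

Every state is either a pure shift/goto state or contains exactly one complete item and nothing to shift — no conflicts. The grammar is LR(0).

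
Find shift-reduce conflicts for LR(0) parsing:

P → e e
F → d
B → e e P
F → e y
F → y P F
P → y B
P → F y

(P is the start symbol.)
Yes — I9: [P → e e .] vs [F → . d]

A shift-reduce conflict occurs when an LR(0) state has both:
  - a complete (reduce) item [A → α .] (dot at the end), and
  - a shift item [B → β . c γ] (dot before a terminal).

Augment with P' → P and build the canonical LR(0) collection (I0 = CLOSURE({[P' → . P]}), then GOTO on every symbol after a dot until no new states appear). It has 17 states:
  I0: { [F → . d], [F → . e y], [F → . y P F], [P → . F y], [P → . e e], [P → . y B], [P' → . P] }  — shift
  I1: { [P → F . y] }  — shift
  I2: { [P' → P .] }  — accept
  I3: { [F → d .] }  — reduce
  I4: { [F → e . y], [P → e . e] }  — shift
  I5: { [B → . e e P], [F → . d], [F → . e y], [F → . y P F], [F → y . P F], [P → . F y], [P → . e e], [P → . y B], [P → y . B] }  — shift
  I6: { [P → y B .] }  — reduce
  I7: { [F → . d], [F → . e y], [F → . y P F], [F → y P . F] }  — shift
  I8: { [B → e . e P], [F → e . y], [P → e . e] }  — shift
  I9: { [B → e e . P], [F → . d], [F → . e y], [F → . y P F], [P → . F y], [P → . e e], [P → . y B], [P → e e .] }  — shift, reduce
  I10: { [F → e y .] }  — reduce
  I11: { [B → e e P .] }  — reduce
  I12: { [F → y P F .] }  — reduce
  I13: { [F → e . y] }  — shift
  I14: { [F → . d], [F → . e y], [F → . y P F], [F → y . P F], [P → . F y], [P → . e e], [P → . y B] }  — shift
  I15: { [P → e e .] }  — reduce
  I16: { [P → F y .] }  — reduce

I9 contains reduce item [P → e e .] and shift items [F → . d], [F → . e y], [F → . y P F], [P → . e e], [P → . y B] — shift-reduce conflict.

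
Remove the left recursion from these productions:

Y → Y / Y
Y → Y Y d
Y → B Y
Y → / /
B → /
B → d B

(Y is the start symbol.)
Y is directly left-recursive. The standard transformation for
  A → A α₁ | ... | A α_m | β₁ | ... | β_n
is
  A  → β₁ A' | ... | β_n A'
  A' → α₁ A' | ... | α_m A' | ε

Y → B Y becomes Y → B Y Y'
Y → / / becomes Y → / / Y'
Y → Y / Y becomes Y' → / Y Y'
Y → Y Y d becomes Y' → Y d Y'
Add Y' → ε

Productions for other non-terminals are unchanged:
  B → /
  B → d B

Resulting grammar:
Y → B Y Y'
Y → / / Y'
Y' → / Y Y'
Y' → Y d Y'
Y' → ε
B → /
B → d B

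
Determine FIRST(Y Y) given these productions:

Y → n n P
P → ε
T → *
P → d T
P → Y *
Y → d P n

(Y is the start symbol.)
FIRST sets of the non-terminals involved (from the grammar, by fixed-point iteration):
  FIRST(Y) = { 'd', 'n' }

To compute FIRST(Y Y), process the symbols left to right:
Symbol Y is a non-terminal. Add FIRST(Y) \ {ε} = { 'd', 'n' }
Y is not nullable (ε ∉ FIRST(Y)), so stop here.
FIRST(Y Y) = { 'd', 'n' }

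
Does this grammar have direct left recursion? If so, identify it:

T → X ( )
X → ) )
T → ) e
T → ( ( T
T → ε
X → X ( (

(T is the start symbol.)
Direct left recursion occurs when N → N α for some non-terminal N (the right-hand side begins with the left-hand side itself).

T → X ( ): starts with X
X → ) ): starts with ')'
T → ) e: starts with ')'
T → ( ( T: starts with '('
T → ε: starts with ε
X → X ( (: LEFT RECURSIVE (starts with X)

The grammar has direct left recursion on: X.

Answer: Yes, X is left-recursive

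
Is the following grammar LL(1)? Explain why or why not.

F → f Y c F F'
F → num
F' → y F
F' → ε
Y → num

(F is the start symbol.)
No. Predict set conflict for F': { 'y' }

A grammar is LL(1) if for each non-terminal N with multiple productions, the predict sets of those productions are pairwise disjoint, where PREDICT(N → α) = (FIRST(α) \ {ε}) ∪ (FOLLOW(N) if α ⇒* ε).

Relevant sets:
  FOLLOW(F') = { $, 'y' }

For F:
  PREDICT(F → f Y c F F') = { 'f' }
  PREDICT(F → num) = { 'num' }
For F':
  PREDICT(F' → y F) = { 'y' }
  PREDICT(F' → ε) = { $, 'y' }
Y has a single production, so nothing to check there.

Conflict found: Predict set conflict for F': { 'y' }
The grammar is NOT LL(1).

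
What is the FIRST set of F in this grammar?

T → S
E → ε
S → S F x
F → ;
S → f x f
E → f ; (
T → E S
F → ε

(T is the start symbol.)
From F → ;:
  - ';' is a terminal: add ';' and stop
From F → ε:
  - ε-production, so ε ∈ FIRST(F)

Collecting: FIRST(F) = { ';', ε }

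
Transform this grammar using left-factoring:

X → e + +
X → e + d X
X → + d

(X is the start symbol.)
X → e + X'
X' → +
X' → d X
X → + d

Left-factoring transforms A → αβ₁ | αβ₂ into A → αA' and A' → β₁ | β₂
(α is the longest common prefix among the alternatives). Repeat until
no nonterminal has two alternatives with a common prefix.

Round 1: X has alternatives sharing prefix 'e +'. Introduce X': X → e + X'
  Add: X' → +
  Add: X' → d X

No remaining common prefixes — done.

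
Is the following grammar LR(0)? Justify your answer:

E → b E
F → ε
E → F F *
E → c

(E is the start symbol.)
Augment with E' → E and build the canonical LR(0) collection (I0 = CLOSURE({[E' → . E]}), then GOTO on every symbol after a dot until no new states appear). It has 8 states:
  I0: { [E → . F F *], [E → . b E], [E → . c], [E' → . E], [F → .] }  — shift, reduce
  I1: { [E' → E .] }  — accept
  I2: { [E → F . F *], [F → .] }  — reduce
  I3: { [E → . F F *], [E → . b E], [E → . c], [E → b . E], [F → .] }  — shift, reduce
  I4: { [E → c .] }  — reduce
  I5: { [E → b E .] }  — reduce
  I6: { [E → F F . *] }  — shift
  I7: { [E → F F * .] }  — reduce

Conflict in state I0:
  Shift-reduce conflict between [F → .] and [E → . b E]
So the grammar is NOT LR(0).

Answer: No. Shift-reduce conflict between [F → .] and [E → . b E]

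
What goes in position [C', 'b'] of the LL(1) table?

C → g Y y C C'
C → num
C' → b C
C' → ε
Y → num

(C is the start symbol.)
C' → b C, C' → ε

To find M[C', 'b'], we find productions for C' where 'b' is in the predict set (PREDICT(N → α) = (FIRST(α) \ {ε}) ∪ (FOLLOW(N) if α ⇒* ε)).

Relevant sets:
  FOLLOW(C') = { $, 'b' }

C' → b C: PREDICT = { 'b' }
  'b' is in predict set, so this production goes in M[C', 'b']
C' → ε: PREDICT = { $, 'b' }
  'b' is in predict set, so this production goes in M[C', 'b']

M[C', 'b'] = C' → b C, C' → ε  (a multiply-defined cell — the grammar is not LL(1))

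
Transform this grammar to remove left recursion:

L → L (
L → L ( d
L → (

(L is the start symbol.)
L → ( L'
L' → ( L'
L' → ( d L'
L' → ε

L is directly left-recursive. The standard transformation for
  A → A α₁ | ... | A α_m | β₁ | ... | β_n
is
  A  → β₁ A' | ... | β_n A'
  A' → α₁ A' | ... | α_m A' | ε

L → ( becomes L → ( L'
L → L ( becomes L' → ( L'
L → L ( d becomes L' → ( d L'
Add L' → ε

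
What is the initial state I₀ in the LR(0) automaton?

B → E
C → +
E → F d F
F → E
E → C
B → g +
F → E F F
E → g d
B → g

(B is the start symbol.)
{ [B → . E], [B → . g +], [B → . g], [B' → . B], [C → . +], [E → . C], [E → . F d F], [E → . g d], [F → . E F F], [F → . E] }

First, augment the grammar with B' → B
I₀ = CLOSURE({ [B' → . B] }):
  [B' → . B] has the dot before B: add [B → . E], [B → . g +], [B → . g]
  [B → . E] has the dot before E: add [E → . F d F], [E → . C], [E → . g d]
  [E → . F d F] has the dot before F: add [F → . E], [F → . E F F]
  [E → . C] has the dot before C: add [C → . +]
No further items can be added.

I₀ = { [B → . E], [B → . g +], [B → . g], [B' → . B], [C → . +], [E → . C], [E → . F d F], [E → . g d], [F → . E F F], [F → . E] }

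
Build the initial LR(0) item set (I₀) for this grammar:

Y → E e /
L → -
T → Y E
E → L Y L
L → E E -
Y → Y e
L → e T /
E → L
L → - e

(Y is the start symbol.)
First, augment the grammar with Y' → Y
I₀ = CLOSURE({ [Y' → . Y] }):
  [Y' → . Y] has the dot before Y: add [Y → . E e /], [Y → . Y e]
  [Y → . E e /] has the dot before E: add [E → . L Y L], [E → . L]
  [E → . L Y L] has the dot before L: add [L → . -], [L → . E E -], [L → . e T /], [L → . - e]
No further items can be added.

I₀ = { [E → . L Y L], [E → . L], [L → . - e], [L → . -], [L → . E E -], [L → . e T /], [Y → . E e /], [Y → . Y e], [Y' → . Y] }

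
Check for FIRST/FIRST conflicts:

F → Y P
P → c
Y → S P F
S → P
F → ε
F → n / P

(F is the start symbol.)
FIRST sets of the non-terminals at (or reachable through a nullable prefix from) the front of some alternative:
  FIRST(Y) = { 'c' }

Productions for F:
  F → Y P: FIRST = { 'c' }
  F → ε: FIRST = { ε }
  F → n / P: FIRST = { 'n' }
P, Y, S have only one production, so no FIRST/FIRST conflict is possible there.

All alternatives of each non-terminal have pairwise disjoint FIRST sets.

Answer: No FIRST/FIRST conflicts.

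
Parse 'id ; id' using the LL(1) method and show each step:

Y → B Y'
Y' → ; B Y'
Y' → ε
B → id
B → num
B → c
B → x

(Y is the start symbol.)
LL(1) parsing maintains a stack (initially the start symbol over $) and the input. At each step: if the stack top is a terminal, match it against the current input token; if it is a non-terminal N, replace it with the RHS of M[N, lookahead] (the unique production whose predict set contains the lookahead).

Stack is shown with the top on the left.

Stack     Input      Action
---------------------------
Y $       id ; id $  output Y → B Y'
B Y' $    id ; id $  output B → id
id Y' $   id ; id $  match 'id'
Y' $      ; id $     output Y' → ; B Y'
; B Y' $  ; id $     match ';'
B Y' $    id $       output B → id
id Y' $   id $       match 'id'
Y' $      $          output Y' → ε
$         $          accept

The string is accepted.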